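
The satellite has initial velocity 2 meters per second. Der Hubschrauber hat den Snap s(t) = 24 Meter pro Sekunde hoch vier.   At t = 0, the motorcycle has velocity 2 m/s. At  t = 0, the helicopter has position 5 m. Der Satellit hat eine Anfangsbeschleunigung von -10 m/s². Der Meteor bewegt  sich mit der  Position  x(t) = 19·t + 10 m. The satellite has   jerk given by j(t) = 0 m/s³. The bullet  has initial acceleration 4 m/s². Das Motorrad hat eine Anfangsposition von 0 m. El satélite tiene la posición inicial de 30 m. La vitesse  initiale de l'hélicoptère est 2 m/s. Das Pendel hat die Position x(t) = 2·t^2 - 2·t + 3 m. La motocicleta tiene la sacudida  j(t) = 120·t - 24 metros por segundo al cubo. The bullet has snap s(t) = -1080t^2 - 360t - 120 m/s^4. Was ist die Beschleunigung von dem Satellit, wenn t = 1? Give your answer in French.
Pour résoudre ceci, nous devons prendre 1 intégrale de notre équation du jerk j(t) = 0. En intégrant le jerk et en utilisant la condition initiale a(0) = -10, nous obtenons a(t) = -10. De l'équation de l'accélération a(t) = -10, nous substituons t = 1 pour obtenir a = -10.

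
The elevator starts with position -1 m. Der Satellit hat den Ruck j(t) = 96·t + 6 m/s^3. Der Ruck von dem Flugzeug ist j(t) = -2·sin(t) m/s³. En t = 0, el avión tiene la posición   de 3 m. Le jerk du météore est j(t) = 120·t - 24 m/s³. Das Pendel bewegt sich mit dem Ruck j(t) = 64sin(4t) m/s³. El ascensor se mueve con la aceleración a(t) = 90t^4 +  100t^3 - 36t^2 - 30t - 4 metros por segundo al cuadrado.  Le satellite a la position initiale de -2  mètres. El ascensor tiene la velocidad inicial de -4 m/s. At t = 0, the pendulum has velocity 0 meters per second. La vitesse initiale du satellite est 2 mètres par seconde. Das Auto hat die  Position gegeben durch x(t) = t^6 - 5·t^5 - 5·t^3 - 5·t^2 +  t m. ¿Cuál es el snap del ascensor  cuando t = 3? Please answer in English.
Starting from acceleration a(t) = 90·t^4 + 100·t^3 - 36·t^2 - 30·t - 4, we take 2 derivatives. The derivative of acceleration gives jerk: j(t) = 360·t^3 + 300·t^2 - 72·t - 30. Differentiating jerk, we get snap: s(t) = 1080·t^2 + 600·t - 72. We have snap s(t) = 1080·t^2 + 600·t - 72. Substituting t = 3: s(3) = 11448.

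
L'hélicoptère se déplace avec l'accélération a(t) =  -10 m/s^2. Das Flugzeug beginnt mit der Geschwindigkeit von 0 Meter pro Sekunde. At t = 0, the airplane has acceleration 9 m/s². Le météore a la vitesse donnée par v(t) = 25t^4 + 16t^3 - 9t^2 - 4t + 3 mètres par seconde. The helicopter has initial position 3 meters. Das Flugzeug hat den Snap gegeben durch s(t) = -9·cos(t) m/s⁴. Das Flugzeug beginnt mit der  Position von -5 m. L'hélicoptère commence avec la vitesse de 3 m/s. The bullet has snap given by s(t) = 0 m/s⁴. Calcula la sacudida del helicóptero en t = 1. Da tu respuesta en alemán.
Wir müssen unsere Gleichung für die Beschleunigung a(t) = -10 1-mal ableiten. Durch Ableiten von der Beschleunigung erhalten wir den Ruck: j(t) = 0. Wir haben den Ruck j(t) = 0. Durch Einsetzen von t = 1: j(1) = 0.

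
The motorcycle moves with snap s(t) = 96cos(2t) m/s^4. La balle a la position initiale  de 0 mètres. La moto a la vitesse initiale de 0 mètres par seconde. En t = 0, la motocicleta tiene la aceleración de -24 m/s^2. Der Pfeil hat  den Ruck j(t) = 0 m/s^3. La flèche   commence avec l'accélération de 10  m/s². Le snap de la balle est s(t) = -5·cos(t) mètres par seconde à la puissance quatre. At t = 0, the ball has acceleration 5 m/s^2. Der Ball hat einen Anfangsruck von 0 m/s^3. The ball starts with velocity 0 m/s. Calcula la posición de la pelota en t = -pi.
Debemos encontrar la integral de nuestra ecuación del snap s(t) = -5·cos(t) 4 veces. La integral del snap es la sacudida. Usando j(0) = 0, obtenemos j(t) = -5·sin(t). Tomando ∫j(t)dt y aplicando a(0) = 5, encontramos a(t) = 5·cos(t). La integral de la aceleración, con v(0) = 0, da la velocidad: v(t) = 5·sin(t). La integral de la velocidad es la posición. Usando x(0) = 0, obtenemos x(t) = 5 - 5·cos(t). Usando x(t) = 5 - 5·cos(t) y sustituyendo t = -pi, encontramos x = 10.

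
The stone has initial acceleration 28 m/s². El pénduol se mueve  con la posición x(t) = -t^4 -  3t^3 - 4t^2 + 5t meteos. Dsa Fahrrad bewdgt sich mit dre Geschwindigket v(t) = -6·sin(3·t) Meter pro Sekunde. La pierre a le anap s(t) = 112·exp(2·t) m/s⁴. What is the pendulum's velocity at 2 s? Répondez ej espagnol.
Para resolver esto, necesitamos tomar 1 derivada de nuestra ecuación de la posición x(t) = -t^4 - 3·t^3 - 4·t^2 + 5·t. Tomando d/dt de x(t), encontramos v(t) = -4·t^3 - 9·t^2 - 8·t + 5. Tenemos la velocidad v(t) = -4·t^3 - 9·t^2 - 8·t + 5. Sustituyendo t = 2: v(2) = -79.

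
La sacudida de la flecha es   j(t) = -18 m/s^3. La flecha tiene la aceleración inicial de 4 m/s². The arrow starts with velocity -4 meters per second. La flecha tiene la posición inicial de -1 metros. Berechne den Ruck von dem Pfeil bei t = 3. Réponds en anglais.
We have jerk j(t) = -18. Substituting t = 3: j(3) = -18.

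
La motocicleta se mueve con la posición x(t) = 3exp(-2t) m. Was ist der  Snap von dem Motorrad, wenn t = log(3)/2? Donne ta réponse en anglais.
To solve this, we need to take 4 derivatives of our position equation x(t) = 3·exp(-2·t). Taking d/dt of x(t), we find v(t) = -6·exp(-2·t). Taking d/dt of v(t), we find a(t) = 12·exp(-2·t). Differentiating acceleration, we get jerk: j(t) = -24·exp(-2·t). Taking d/dt of j(t), we find s(t) = 48·exp(-2·t). Using s(t) = 48·exp(-2·t) and substituting t = log(3)/2, we find s = 16.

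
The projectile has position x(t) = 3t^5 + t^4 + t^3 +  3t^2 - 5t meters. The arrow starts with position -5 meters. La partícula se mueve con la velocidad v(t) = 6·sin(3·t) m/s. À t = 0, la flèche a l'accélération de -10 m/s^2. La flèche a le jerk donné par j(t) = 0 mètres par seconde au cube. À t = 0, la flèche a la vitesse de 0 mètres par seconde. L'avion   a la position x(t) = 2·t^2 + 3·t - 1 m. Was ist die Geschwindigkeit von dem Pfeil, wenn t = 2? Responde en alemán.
Wir müssen die Stammfunktion unserer Gleichung für den Ruck j(t) = 0 2-mal finden. Durch Integration von dem Ruck und Verwendung der Anfangsbedingung a(0) = -10, erhalten wir a(t) = -10. Durch Integration von der Beschleunigung und Verwendung der Anfangsbedingung v(0) = 0, erhalten wir v(t) = -10·t. Wir haben die Geschwindigkeit v(t) = -10·t. Durch Einsetzen von t = 2: v(2) = -20.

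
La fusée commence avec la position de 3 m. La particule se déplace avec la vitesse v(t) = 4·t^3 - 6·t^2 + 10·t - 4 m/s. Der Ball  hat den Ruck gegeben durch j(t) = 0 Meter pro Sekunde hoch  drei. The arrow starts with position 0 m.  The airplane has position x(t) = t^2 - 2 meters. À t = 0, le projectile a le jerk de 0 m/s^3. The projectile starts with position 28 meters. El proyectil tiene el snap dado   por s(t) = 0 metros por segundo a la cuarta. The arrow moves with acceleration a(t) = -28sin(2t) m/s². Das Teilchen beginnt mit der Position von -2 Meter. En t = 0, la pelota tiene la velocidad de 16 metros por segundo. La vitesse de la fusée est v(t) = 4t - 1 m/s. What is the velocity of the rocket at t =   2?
We have velocity v(t) = 4·t - 1. Substituting t = 2: v(2) = 7.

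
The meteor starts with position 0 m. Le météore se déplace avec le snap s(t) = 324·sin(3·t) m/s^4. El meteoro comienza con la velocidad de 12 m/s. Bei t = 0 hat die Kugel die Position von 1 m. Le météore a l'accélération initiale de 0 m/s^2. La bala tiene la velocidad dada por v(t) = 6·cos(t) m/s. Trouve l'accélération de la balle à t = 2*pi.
Nous devons dériver notre équation de la vitesse v(t) = 6·cos(t) 1 fois. En prenant d/dt de v(t), nous trouvons a(t) = -6·sin(t). Nous avons l'accélération a(t) = -6·sin(t). En substituant t = 2*pi: a(2*pi) = 0.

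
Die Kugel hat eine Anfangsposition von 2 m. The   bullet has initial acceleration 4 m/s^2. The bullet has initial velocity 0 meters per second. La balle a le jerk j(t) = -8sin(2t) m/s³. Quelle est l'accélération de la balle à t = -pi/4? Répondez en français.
Pour résoudre ceci, nous devons prendre 1 intégrale de notre équation du jerk j(t) = -8·sin(2·t). L'intégrale du jerk, avec a(0) = 4, donne l'accélération: a(t) = 4·cos(2·t). De l'équation de l'accélération a(t) = 4·cos(2·t), nous substituons t = -pi/4 pour obtenir a = 0.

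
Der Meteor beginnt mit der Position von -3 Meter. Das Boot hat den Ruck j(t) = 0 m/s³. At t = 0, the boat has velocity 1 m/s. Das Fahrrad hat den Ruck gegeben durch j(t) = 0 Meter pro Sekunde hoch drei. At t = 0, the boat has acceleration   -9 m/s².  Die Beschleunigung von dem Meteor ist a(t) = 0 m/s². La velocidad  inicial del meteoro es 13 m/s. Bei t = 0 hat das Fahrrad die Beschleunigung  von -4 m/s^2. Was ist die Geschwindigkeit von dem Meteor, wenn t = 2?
Wir müssen die Stammfunktion unserer Gleichung für die Beschleunigung a(t) = 0 1-mal finden. Die Stammfunktion von der Beschleunigung, mit v(0) = 13, ergibt die Geschwindigkeit: v(t) = 13. Aus der Gleichung für die Geschwindigkeit v(t) = 13, setzen wir t = 2 ein und erhalten v = 13.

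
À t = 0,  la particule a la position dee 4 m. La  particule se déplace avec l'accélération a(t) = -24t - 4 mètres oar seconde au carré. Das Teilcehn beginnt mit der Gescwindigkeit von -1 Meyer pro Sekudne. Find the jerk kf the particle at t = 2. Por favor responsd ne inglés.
Starting from acceleration a(t) = -24·t - 4, we take 1 derivative. The derivative of acceleration gives jerk: j(t) = -24. From the given jerk equation j(t) = -24, we substitute t = 2 to get j = -24.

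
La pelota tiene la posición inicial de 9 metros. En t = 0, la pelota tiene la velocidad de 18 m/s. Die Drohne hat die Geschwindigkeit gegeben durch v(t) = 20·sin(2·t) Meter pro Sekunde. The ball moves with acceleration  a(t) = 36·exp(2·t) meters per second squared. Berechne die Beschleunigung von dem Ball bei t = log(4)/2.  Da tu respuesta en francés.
Nous avons l'accélération a(t) = 36·exp(2·t). En substituant t = log(4)/2: a(log(4)/2) = 144.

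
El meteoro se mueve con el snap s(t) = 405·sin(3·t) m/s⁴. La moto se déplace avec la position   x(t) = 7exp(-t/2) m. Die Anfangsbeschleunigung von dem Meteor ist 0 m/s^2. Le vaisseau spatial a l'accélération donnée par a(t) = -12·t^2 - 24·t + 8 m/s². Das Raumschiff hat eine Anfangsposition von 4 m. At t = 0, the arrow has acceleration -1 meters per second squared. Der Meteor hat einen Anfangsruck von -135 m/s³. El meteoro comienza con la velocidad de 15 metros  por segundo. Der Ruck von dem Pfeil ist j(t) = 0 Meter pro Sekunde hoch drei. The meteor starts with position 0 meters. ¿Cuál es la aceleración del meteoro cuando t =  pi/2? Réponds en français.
Pour résoudre ceci, nous devons prendre 2 primitives de notre équation du snap s(t) = 405·sin(3·t). La primitive du snap est le jerk. En utilisant j(0) = -135, nous obtenons j(t) = -135·cos(3·t). La primitive du jerk, avec a(0) = 0, donne l'accélération: a(t) = -45·sin(3·t). De l'équation de l'accélération a(t) = -45·sin(3·t), nous substituons t = pi/2 pour obtenir a = 45.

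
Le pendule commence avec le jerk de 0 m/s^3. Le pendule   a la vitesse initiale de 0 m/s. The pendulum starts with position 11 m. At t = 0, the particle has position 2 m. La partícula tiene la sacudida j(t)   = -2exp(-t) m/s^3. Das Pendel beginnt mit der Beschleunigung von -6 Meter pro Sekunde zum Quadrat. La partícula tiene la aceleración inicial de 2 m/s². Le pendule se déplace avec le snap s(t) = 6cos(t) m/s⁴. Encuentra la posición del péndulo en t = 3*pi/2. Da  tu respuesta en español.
Para resolver esto, necesitamos tomar 4 integrales de nuestra ecuación del snap s(t) = 6·cos(t). La integral del snap, con j(0) = 0, da la sacudida: j(t) = 6·sin(t). Integrando la sacudida y usando la condición inicial a(0) = -6, obtenemos a(t) = -6·cos(t). Tomando ∫a(t)dt y aplicando v(0) = 0, encontramos v(t) = -6·sin(t). Integrando la velocidad y usando la condición inicial x(0) = 11, obtenemos x(t) = 6·cos(t) + 5. Usando x(t) = 6·cos(t) + 5 y sustituyendo t = 3*pi/2, encontramos x = 5.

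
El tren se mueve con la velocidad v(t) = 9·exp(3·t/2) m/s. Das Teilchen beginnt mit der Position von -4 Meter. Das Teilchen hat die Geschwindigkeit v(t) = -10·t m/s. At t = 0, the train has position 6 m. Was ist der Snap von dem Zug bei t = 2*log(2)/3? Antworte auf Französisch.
Nous devons dériver notre équation de la vitesse v(t) = 9·exp(3·t/2) 3 fois. En dérivant la vitesse, nous obtenons l'accélération: a(t) = 27·exp(3·t/2)/2. En prenant d/dt de a(t), nous trouvons j(t) = 81·exp(3·t/2)/4. La dérivée du jerk donne le snap: s(t) = 243·exp(3·t/2)/8. Nous avons le snap s(t) = 243·exp(3·t/2)/8. En substituant t = 2*log(2)/3: s(2*log(2)/3) = 243/4.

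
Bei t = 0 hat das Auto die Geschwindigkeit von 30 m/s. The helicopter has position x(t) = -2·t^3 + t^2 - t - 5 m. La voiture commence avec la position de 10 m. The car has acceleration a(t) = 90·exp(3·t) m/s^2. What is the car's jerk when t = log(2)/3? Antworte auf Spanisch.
Para resolver esto, necesitamos tomar 1 derivada de nuestra ecuación de la aceleración a(t) = 90·exp(3·t). Derivando la aceleración, obtenemos la sacudida: j(t) = 270·exp(3·t). Tenemos la sacudida j(t) = 270·exp(3·t). Sustituyendo t = log(2)/3: j(log(2)/3) = 540.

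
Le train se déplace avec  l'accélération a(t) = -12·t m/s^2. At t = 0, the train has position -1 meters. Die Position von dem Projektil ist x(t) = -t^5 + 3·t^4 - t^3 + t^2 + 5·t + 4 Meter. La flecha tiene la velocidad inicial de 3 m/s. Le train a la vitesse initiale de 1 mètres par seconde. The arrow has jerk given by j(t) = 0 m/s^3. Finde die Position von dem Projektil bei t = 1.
Aus der Gleichung für die Position x(t) = -t^5 + 3·t^4 - t^3 + t^2 + 5·t + 4, setzen wir t = 1 ein und erhalten x = 11.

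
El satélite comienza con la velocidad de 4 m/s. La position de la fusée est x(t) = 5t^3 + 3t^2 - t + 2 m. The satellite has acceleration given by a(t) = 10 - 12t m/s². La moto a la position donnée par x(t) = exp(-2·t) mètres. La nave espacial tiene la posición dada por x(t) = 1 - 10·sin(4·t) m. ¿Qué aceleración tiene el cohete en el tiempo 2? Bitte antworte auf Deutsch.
Ausgehend von der Position x(t) = 5·t^3 + 3·t^2 - t + 2, nehmen wir 2 Ableitungen. Mit d/dt von x(t) finden wir v(t) = 15·t^2 + 6·t - 1. Mit d/dt von v(t) finden wir a(t) = 30·t + 6. Aus der Gleichung für die Beschleunigung a(t) = 30·t + 6, setzen wir t = 2 ein und erhalten a = 66.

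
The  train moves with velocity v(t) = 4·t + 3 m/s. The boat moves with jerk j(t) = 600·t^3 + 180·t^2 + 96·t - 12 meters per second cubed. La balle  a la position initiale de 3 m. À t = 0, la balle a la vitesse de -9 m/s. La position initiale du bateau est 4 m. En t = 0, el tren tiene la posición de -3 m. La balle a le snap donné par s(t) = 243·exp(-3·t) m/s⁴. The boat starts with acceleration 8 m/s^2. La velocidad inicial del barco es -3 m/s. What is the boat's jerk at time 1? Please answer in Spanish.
De la ecuación de la sacudida j(t) = 600·t^3 + 180·t^2 + 96·t - 12, sustituimos t = 1 para obtener j = 864.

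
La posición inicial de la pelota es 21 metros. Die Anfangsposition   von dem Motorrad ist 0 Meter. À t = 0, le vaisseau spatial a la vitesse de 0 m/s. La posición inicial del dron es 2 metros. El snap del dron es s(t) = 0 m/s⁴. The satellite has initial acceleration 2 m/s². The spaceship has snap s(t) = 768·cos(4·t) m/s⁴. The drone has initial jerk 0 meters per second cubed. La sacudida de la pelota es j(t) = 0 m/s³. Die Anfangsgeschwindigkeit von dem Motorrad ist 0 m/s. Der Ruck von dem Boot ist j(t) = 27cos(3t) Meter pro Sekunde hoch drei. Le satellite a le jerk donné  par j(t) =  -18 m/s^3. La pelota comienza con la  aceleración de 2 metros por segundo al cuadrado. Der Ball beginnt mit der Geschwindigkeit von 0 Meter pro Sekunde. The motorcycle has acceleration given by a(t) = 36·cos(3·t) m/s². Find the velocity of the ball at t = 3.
We must find the integral of our jerk equation j(t) = 0 2 times. The antiderivative of jerk, with a(0) = 2, gives acceleration: a(t) = 2. Integrating acceleration and using the initial condition v(0) = 0, we get v(t) = 2·t. Using v(t) = 2·t and substituting t = 3, we find v = 6.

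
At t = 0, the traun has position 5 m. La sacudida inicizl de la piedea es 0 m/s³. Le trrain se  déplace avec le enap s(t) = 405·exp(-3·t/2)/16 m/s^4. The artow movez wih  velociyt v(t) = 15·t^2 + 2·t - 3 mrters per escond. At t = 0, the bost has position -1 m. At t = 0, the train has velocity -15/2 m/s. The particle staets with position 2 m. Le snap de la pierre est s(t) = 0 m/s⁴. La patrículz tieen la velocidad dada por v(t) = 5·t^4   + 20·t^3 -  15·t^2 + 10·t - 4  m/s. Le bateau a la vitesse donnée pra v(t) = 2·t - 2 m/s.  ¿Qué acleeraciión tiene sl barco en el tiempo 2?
Debemos derivar nuestra ecuación de la velocidad v(t) = 2·t - 2 1 vez. Tomando d/dt de v(t), encontramos a(t) = 2. De la ecuación de la aceleración a(t) = 2, sustituimos t = 2 para obtener a = 2.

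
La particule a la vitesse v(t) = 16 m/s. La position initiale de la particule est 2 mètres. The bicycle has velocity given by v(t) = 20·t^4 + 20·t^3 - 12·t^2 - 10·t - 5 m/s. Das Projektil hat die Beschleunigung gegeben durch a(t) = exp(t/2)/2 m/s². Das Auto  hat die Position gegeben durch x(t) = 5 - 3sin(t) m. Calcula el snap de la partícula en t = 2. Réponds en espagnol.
Para resolver esto, necesitamos tomar 3 derivadas de nuestra ecuación de la velocidad v(t) = 16. Tomando d/dt de v(t), encontramos a(t) = 0. Tomando d/dt de a(t), encontramos j(t) = 0. Derivando la sacudida, obtenemos el snap: s(t) = 0. Tenemos el snap s(t) = 0. Sustituyendo t = 2: s(2) = 0.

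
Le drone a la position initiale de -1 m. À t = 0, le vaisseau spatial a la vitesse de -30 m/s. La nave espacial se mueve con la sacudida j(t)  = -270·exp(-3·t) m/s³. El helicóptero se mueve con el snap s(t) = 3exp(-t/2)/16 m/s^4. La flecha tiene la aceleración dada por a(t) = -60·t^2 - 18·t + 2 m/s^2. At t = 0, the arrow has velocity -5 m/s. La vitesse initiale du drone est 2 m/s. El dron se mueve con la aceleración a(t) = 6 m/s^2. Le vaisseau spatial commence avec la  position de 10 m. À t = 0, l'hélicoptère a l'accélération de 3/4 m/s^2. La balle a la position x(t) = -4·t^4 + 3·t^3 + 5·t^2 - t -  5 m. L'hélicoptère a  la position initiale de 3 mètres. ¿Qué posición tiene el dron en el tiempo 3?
Para resolver esto, necesitamos tomar 2 antiderivadas de nuestra ecuación de la aceleración a(t) = 6. Integrando la aceleración y usando la condición inicial v(0) = 2, obtenemos v(t) = 6·t + 2. La integral de la velocidad es la posición. Usando x(0) = -1, obtenemos x(t) = 3·t^2 + 2·t - 1. De la ecuación de la posición x(t) = 3·t^2 + 2·t - 1, sustituimos t = 3 para obtener x = 32.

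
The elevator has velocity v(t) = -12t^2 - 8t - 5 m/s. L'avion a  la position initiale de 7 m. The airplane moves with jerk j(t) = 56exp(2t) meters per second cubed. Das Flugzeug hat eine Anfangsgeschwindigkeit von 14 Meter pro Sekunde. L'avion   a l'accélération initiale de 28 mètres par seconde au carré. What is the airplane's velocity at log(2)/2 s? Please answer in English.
Starting from jerk j(t) = 56·exp(2·t), we take 2 integrals. The integral of jerk, with a(0) = 28, gives acceleration: a(t) = 28·exp(2·t). The integral of acceleration, with v(0) = 14, gives velocity: v(t) = 14·exp(2·t). Using v(t) = 14·exp(2·t) and substituting t = log(2)/2, we find v = 28.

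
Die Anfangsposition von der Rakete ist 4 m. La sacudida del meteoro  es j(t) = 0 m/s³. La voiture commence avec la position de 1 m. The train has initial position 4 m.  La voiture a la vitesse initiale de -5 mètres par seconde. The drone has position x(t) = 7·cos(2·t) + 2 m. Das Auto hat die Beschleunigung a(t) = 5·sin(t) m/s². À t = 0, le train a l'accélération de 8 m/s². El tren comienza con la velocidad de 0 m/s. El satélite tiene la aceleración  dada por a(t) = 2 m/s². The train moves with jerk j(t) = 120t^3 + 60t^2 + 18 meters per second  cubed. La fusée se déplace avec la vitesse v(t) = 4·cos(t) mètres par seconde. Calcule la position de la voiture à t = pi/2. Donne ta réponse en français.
Nous devons trouver l'intégrale de notre équation de l'accélération a(t) = 5·sin(t) 2 fois. En intégrant l'accélération et en utilisant la condition initiale v(0) = -5, nous obtenons v(t) = -5·cos(t). La primitive de la vitesse, avec x(0) = 1, donne la position: x(t) = 1 - 5·sin(t). De l'équation de la position x(t) = 1 - 5·sin(t), nous substituons t = pi/2 pour obtenir x = -4.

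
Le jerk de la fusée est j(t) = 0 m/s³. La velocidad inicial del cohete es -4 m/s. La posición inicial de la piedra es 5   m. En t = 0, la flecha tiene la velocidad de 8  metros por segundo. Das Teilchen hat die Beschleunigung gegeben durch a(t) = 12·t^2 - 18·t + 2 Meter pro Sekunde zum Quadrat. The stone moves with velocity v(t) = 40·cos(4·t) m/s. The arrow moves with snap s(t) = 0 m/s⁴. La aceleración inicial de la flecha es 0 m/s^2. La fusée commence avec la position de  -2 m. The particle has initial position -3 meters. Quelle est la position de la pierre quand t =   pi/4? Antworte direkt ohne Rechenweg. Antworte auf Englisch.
The position at t = pi/4 is x = 5.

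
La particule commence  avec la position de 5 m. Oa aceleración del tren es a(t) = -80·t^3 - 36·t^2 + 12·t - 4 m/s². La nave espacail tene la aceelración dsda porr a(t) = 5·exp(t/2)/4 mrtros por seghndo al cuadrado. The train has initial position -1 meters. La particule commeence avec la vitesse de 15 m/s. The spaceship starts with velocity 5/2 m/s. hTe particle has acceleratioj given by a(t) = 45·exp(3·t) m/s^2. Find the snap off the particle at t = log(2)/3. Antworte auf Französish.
Nous devons dériver notre équation de l'accélération a(t) = 45·exp(3·t) 2 fois. La dérivée de l'accélération donne le jerk: j(t) = 135·exp(3·t). La dérivée du jerk donne le snap: s(t) = 405·exp(3·t). De l'équation du snap s(t) = 405·exp(3·t), nous substituons t = log(2)/3 pour obtenir s = 810.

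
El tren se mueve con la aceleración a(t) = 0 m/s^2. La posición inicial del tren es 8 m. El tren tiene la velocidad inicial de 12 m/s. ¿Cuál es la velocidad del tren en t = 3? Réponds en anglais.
We need to integrate our acceleration equation a(t) = 0 1 time. The antiderivative of acceleration, with v(0) = 12, gives velocity: v(t) = 12. From the given velocity equation v(t) = 12, we substitute t = 3 to get v = 12.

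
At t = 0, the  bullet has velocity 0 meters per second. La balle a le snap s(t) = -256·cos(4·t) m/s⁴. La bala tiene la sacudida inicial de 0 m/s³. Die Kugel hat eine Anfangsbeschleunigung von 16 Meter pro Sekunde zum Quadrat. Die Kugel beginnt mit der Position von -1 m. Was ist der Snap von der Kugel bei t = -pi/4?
Aus der Gleichung für den Snap s(t) = -256·cos(4·t), setzen wir t = -pi/4 ein und erhalten s = 256.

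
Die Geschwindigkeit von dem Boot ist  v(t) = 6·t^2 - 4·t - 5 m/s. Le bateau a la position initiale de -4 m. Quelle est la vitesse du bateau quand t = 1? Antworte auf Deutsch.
Aus der Gleichung für die Geschwindigkeit v(t) = 6·t^2 - 4·t - 5, setzen wir t = 1 ein und erhalten v = -3.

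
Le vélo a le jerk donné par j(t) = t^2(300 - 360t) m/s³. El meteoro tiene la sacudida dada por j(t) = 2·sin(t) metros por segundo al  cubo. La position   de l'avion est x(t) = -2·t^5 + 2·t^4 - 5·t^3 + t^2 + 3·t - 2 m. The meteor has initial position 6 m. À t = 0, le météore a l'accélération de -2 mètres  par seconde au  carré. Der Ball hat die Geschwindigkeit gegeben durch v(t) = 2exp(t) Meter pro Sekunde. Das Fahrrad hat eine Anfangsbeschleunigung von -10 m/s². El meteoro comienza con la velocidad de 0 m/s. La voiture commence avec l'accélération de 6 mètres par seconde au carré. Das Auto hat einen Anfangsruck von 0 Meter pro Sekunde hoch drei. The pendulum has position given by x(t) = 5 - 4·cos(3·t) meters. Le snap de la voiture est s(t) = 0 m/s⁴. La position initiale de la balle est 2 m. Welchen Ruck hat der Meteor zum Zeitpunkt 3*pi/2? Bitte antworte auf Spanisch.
Usando j(t) = 2·sin(t) y sustituyendo t = 3*pi/2, encontramos j = -2.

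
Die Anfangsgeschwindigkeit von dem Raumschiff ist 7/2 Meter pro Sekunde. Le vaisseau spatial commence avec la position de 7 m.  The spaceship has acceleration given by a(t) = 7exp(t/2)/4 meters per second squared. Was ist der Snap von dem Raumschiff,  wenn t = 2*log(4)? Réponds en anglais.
We must differentiate our acceleration equation a(t) = 7·exp(t/2)/4 2 times. Differentiating acceleration, we get jerk: j(t) = 7·exp(t/2)/8. Differentiating jerk, we get snap: s(t) = 7·exp(t/2)/16. We have snap s(t) = 7·exp(t/2)/16. Substituting t = 2*log(4): s(2*log(4)) = 7/4.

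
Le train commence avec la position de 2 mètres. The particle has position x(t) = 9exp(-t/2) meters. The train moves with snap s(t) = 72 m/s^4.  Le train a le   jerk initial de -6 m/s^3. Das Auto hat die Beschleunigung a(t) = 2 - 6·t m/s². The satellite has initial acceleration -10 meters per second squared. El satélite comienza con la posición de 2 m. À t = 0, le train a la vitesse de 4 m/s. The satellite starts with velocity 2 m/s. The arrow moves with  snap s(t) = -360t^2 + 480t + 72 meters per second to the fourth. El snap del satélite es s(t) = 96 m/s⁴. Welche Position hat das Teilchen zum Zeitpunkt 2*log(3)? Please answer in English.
We have position x(t) = 9·exp(-t/2). Substituting t = 2*log(3): x(2*log(3)) = 3.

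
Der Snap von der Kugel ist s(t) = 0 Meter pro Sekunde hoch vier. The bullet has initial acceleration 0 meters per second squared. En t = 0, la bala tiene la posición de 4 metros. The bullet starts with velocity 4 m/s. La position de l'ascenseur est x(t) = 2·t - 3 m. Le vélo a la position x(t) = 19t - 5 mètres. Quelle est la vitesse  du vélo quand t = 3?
En partant de la position x(t) = 19·t - 5, nous prenons 1 dérivée. La dérivée de la position donne la vitesse: v(t) = 19. En utilisant v(t) = 19 et en substituant t = 3, nous trouvons v = 19.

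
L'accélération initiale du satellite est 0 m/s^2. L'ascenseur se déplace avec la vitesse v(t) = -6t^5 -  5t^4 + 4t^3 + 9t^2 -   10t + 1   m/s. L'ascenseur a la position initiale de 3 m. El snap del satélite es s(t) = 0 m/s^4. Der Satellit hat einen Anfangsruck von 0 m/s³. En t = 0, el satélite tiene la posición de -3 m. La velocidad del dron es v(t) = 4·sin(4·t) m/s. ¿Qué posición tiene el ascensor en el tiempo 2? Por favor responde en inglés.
Starting from velocity v(t) = -6·t^5 - 5·t^4 + 4·t^3 + 9·t^2 - 10·t + 1, we take 1 integral. Taking ∫v(t)dt and applying x(0) = 3, we find x(t) = -t^6 - t^5 + t^4 + 3·t^3 - 5·t^2 + t + 3. Using x(t) = -t^6 - t^5 + t^4 + 3·t^3 - 5·t^2 + t + 3 and substituting t = 2, we find x = -71.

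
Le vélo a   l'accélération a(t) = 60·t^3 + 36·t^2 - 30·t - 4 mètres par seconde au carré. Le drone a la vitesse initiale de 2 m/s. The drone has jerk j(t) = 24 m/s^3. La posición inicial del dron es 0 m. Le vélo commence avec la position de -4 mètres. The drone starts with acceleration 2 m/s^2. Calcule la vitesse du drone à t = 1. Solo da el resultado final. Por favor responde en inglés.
At t = 1, v = 16.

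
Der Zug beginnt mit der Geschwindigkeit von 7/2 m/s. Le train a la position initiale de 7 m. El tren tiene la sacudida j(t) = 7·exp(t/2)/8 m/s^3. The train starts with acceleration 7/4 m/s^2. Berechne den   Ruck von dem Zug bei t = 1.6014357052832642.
Mit j(t) = 7·exp(t/2)/8 und Einsetzen von t = 1.6014357052832642, finden wir j = 1.94874672342763.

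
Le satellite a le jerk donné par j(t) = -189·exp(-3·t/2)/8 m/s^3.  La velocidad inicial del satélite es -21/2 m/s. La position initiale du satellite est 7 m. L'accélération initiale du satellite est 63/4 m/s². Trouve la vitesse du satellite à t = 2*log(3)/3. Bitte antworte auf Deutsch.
Ausgehend von dem Ruck j(t) = -189·exp(-3·t/2)/8, nehmen wir 2 Integrale. Die Stammfunktion von dem Ruck ist die Beschleunigung. Mit a(0) = 63/4 erhalten wir a(t) = 63·exp(-3·t/2)/4. Das Integral von der Beschleunigung ist die Geschwindigkeit. Mit v(0) = -21/2 erhalten wir v(t) = -21·exp(-3·t/2)/2. Aus der Gleichung für die Geschwindigkeit v(t) = -21·exp(-3·t/2)/2, setzen wir t = 2*log(3)/3 ein und erhalten v = -7/2.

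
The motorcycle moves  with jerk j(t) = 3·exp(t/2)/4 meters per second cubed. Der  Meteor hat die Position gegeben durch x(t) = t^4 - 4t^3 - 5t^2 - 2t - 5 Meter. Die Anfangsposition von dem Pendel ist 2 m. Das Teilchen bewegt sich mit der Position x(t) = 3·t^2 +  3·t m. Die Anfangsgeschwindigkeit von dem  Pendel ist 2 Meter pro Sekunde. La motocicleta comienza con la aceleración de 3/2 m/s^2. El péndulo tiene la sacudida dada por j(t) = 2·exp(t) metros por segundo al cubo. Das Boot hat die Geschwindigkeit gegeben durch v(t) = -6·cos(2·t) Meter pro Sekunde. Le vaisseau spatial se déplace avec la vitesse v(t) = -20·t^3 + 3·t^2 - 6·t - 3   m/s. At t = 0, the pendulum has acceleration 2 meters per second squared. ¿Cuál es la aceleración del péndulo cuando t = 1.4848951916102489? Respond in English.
We need to integrate our jerk equation j(t) = 2·exp(t) 1 time. Finding the integral of j(t) and using a(0) = 2: a(t) = 2·exp(t). We have acceleration a(t) = 2·exp(t). Substituting t = 1.4848951916102489: a(1.4848951916102489) = 8.82900542322153.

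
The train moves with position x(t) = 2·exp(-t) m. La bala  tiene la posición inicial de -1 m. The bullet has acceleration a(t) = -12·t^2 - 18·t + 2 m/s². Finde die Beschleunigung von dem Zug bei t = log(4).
Wir müssen unsere Gleichung für die Position x(t) = 2·exp(-t) 2-mal ableiten. Mit d/dt von x(t) finden wir v(t) = -2·exp(-t). Die Ableitung von der Geschwindigkeit ergibt die Beschleunigung: a(t) = 2·exp(-t). Wir haben die Beschleunigung a(t) = 2·exp(-t). Durch Einsetzen von t = log(4): a(log(4)) = 1/2.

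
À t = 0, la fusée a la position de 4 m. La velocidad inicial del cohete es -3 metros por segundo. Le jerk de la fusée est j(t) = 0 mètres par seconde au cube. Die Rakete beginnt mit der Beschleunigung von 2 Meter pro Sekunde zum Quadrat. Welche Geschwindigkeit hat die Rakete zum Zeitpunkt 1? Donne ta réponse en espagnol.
Para resolver esto, necesitamos tomar 2 integrales de nuestra ecuación de la sacudida j(t) = 0. La integral de la sacudida es la aceleración. Usando a(0) = 2, obtenemos a(t) = 2. La antiderivada de la aceleración, con v(0) = -3, da la velocidad: v(t) = 2·t - 3. Tenemos la velocidad v(t) = 2·t - 3. Sustituyendo t = 1: v(1) = -1.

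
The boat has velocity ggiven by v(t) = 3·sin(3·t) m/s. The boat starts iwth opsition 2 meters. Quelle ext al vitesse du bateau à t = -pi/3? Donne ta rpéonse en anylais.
We have velocity v(t) = 3·sin(3·t). Substituting t = -pi/3: v(-pi/3) = 0.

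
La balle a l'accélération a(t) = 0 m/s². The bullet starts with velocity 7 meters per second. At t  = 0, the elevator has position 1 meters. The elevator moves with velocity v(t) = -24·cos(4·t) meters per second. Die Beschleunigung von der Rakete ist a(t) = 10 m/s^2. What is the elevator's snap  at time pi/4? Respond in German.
Wir müssen unsere Gleichung für die Geschwindigkeit v(t) = -24·cos(4·t) 3-mal ableiten. Durch Ableiten von der Geschwindigkeit erhalten wir die Beschleunigung: a(t) = 96·sin(4·t). Durch Ableiten von der Beschleunigung erhalten wir den Ruck: j(t) = 384·cos(4·t). Die Ableitung von dem Ruck ergibt den Snap: s(t) = -1536·sin(4·t). Mit s(t) = -1536·sin(4·t) und Einsetzen von t = pi/4, finden wir s = 0.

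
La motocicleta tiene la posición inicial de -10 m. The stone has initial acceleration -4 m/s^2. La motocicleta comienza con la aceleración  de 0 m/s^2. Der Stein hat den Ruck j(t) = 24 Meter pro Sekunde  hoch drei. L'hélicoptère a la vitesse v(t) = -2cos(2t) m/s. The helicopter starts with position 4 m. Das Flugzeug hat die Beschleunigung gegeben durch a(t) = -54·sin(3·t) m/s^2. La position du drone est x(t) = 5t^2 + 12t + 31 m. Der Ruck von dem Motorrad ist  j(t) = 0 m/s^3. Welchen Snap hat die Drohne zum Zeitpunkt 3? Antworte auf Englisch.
Starting from position x(t) = 5·t^2 + 12·t + 31, we take 4 derivatives. Taking d/dt of x(t), we find v(t) = 10·t + 12. The derivative of velocity gives acceleration: a(t) = 10. Taking d/dt of a(t), we find j(t) = 0. Differentiating jerk, we get snap: s(t) = 0. From the given snap equation s(t) = 0, we substitute t = 3 to get s = 0.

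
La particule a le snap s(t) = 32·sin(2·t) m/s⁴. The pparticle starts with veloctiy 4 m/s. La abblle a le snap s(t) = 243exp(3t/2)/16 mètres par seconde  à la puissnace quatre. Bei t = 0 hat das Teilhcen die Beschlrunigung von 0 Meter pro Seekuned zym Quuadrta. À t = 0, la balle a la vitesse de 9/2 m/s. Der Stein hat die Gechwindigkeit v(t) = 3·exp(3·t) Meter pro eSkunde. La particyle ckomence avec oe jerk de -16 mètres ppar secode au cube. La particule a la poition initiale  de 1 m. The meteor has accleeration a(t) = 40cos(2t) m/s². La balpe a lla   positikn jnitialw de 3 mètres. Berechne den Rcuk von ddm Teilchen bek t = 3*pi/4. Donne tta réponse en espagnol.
Debemos encontrar la integral de nuestra ecuación del snap s(t) = 32·sin(2·t) 1 vez. La integral del snap es la sacudida. Usando j(0) = -16, obtenemos j(t) = -16·cos(2·t). Tenemos la sacudida j(t) = -16·cos(2·t). Sustituyendo t = 3*pi/4: j(3*pi/4) = 0.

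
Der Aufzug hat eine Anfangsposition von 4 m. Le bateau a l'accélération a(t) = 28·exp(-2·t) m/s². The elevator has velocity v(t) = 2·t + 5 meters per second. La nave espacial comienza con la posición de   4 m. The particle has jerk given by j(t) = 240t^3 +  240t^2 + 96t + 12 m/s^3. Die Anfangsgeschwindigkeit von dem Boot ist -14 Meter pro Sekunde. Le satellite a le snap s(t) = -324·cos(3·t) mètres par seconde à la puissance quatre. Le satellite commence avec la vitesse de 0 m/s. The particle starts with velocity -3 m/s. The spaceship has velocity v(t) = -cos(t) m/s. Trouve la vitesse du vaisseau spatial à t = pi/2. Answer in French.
En utilisant v(t) = -cos(t) et en substituant t = pi/2, nous trouvons v = 0.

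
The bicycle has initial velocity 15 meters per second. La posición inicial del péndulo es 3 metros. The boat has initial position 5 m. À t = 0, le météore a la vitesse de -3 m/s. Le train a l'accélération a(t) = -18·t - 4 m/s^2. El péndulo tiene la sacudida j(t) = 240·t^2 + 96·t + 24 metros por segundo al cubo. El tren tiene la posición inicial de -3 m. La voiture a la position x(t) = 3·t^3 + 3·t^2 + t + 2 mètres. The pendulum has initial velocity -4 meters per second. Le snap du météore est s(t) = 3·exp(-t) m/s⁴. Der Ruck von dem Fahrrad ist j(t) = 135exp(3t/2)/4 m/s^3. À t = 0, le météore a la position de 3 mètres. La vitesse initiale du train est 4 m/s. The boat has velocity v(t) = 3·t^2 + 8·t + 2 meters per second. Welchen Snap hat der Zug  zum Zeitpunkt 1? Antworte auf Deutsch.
Um dies zu lösen, müssen wir 2 Ableitungen unserer Gleichung für die Beschleunigung a(t) = -18·t - 4 nehmen. Die Ableitung von der Beschleunigung ergibt den Ruck: j(t) = -18. Durch Ableiten von dem Ruck erhalten wir den Snap: s(t) = 0. Mit s(t) = 0 und Einsetzen von t = 1, finden wir s = 0.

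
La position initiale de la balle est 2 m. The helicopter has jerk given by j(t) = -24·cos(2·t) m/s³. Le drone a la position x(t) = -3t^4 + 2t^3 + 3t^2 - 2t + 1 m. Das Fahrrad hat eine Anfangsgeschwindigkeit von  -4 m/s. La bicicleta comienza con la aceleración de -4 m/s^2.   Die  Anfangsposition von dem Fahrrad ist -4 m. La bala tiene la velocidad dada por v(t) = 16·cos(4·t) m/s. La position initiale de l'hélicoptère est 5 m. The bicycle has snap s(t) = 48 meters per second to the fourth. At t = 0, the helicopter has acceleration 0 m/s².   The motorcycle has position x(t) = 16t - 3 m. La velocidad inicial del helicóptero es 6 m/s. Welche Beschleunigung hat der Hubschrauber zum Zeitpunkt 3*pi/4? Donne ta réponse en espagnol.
Para resolver esto, necesitamos tomar 1 antiderivada de nuestra ecuación de la sacudida j(t) = -24·cos(2·t). La integral de la sacudida es la aceleración. Usando a(0) = 0, obtenemos a(t) = -12·sin(2·t). Usando a(t) = -12·sin(2·t) y sustituyendo t = 3*pi/4, encontramos a = 12.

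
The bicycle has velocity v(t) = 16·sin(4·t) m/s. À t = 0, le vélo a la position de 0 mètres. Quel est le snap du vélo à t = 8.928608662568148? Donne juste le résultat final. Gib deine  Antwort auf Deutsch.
Der Snap bei t = 8.928608662568148 ist s = 411.817513298517.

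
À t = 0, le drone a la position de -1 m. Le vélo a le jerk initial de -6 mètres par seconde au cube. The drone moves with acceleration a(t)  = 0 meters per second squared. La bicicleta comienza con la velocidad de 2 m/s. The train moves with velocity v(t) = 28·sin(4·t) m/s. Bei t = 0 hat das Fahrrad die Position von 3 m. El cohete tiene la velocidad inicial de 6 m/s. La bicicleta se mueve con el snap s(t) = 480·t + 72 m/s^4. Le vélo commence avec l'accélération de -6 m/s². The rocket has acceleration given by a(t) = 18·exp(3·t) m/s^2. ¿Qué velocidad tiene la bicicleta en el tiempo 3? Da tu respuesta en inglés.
To find the answer, we compute 3 integrals of s(t) = 480·t + 72. The antiderivative of snap is jerk. Using j(0) = -6, we get j(t) = 240·t^2 + 72·t - 6. Finding the integral of j(t) and using a(0) = -6: a(t) = 80·t^3 + 36·t^2 - 6·t - 6. Integrating acceleration and using the initial condition v(0) = 2, we get v(t) = 20·t^4 + 12·t^3 - 3·t^2 - 6·t + 2. Using v(t) = 20·t^4 + 12·t^3 - 3·t^2 - 6·t + 2 and substituting t = 3, we find v = 1901.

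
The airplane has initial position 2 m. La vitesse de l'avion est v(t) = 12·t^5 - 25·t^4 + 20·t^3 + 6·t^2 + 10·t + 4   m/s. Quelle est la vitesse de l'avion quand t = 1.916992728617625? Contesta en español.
De la ecuación de la velocidad v(t) = 12·t^5 - 25·t^4 + 20·t^3 + 6·t^2 + 10·t + 4, sustituimos t = 1.916992728617625 para obtener v = 159.156366515968.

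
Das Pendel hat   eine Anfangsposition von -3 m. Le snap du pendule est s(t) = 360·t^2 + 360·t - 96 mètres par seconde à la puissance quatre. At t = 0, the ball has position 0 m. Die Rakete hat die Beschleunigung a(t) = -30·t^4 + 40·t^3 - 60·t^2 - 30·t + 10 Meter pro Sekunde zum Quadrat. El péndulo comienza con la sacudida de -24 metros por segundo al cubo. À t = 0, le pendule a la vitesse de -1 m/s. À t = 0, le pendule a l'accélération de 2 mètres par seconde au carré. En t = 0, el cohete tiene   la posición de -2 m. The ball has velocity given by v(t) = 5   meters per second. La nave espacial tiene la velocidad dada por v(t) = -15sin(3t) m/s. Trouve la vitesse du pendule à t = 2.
En partant du snap s(t) = 360·t^2 + 360·t - 96, nous prenons 3 primitives. En intégrant le snap et en utilisant la condition initiale j(0) = -24, nous obtenons j(t) = 120·t^3 + 180·t^2 - 96·t - 24. La primitive du jerk, avec a(0) = 2, donne l'accélération: a(t) = 30·t^4 + 60·t^3 - 48·t^2 - 24·t + 2. La primitive de l'accélération est la vitesse. En utilisant v(0) = -1, nous obtenons v(t) = 6·t^5 + 15·t^4 - 16·t^3 - 12·t^2 + 2·t - 1. Nous avons la vitesse v(t) = 6·t^5 + 15·t^4 - 16·t^3 - 12·t^2 + 2·t - 1. En substituant t = 2: v(2) = 259.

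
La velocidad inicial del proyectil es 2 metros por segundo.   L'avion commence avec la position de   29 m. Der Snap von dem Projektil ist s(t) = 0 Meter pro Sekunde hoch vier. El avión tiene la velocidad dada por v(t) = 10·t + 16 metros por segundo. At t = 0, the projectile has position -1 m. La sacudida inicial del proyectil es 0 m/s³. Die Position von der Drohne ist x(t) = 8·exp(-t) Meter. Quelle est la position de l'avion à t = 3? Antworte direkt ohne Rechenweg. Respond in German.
Die Antwort ist 122.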